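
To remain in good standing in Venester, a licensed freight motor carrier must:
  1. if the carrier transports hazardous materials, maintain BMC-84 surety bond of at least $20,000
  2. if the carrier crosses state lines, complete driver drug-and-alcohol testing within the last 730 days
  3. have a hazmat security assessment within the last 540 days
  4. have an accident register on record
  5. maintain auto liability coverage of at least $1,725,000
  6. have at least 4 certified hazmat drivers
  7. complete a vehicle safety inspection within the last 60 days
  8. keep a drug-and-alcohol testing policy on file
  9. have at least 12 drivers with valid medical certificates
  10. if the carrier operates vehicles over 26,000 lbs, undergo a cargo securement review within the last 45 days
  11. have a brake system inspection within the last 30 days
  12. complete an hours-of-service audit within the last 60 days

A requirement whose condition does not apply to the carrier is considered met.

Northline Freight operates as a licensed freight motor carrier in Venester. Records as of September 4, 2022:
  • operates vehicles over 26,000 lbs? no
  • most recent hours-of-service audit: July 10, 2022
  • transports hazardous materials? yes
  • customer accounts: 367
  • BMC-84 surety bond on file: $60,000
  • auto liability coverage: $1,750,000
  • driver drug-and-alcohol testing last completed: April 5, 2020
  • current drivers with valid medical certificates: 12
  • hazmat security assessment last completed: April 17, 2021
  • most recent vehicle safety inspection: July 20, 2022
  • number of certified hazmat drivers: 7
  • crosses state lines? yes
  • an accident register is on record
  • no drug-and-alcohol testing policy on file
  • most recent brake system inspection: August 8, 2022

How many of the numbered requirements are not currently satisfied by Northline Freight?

2

1. condition 'transports hazardous materials' holds; BMC-84 surety bond $60,000 ≥ $20,000 → met
2. condition 'crosses state lines' holds; driver drug-and-alcohol testing 882 days ago vs limit 730 → not met
3. hazmat security assessment 505 days ago vs limit 540 → met
4. accident register present → met
5. auto liability coverage $1,750,000 ≥ $1,725,000 → met
6. certified hazmat drivers 7 ≥ 4 → met
7. vehicle safety inspection 46 days ago vs limit 60 → met
8. drug-and-alcohol testing policy absent → not met
9. drivers with valid medical certificates 12 ≥ 12 → met
10. condition 'operates vehicles over 26,000 lbs' does not hold → requirement n/a → met
11. brake system inspection 27 days ago vs limit 30 → met
12. hours-of-service audit 56 days ago vs limit 60 → met
Not met: 2 of 12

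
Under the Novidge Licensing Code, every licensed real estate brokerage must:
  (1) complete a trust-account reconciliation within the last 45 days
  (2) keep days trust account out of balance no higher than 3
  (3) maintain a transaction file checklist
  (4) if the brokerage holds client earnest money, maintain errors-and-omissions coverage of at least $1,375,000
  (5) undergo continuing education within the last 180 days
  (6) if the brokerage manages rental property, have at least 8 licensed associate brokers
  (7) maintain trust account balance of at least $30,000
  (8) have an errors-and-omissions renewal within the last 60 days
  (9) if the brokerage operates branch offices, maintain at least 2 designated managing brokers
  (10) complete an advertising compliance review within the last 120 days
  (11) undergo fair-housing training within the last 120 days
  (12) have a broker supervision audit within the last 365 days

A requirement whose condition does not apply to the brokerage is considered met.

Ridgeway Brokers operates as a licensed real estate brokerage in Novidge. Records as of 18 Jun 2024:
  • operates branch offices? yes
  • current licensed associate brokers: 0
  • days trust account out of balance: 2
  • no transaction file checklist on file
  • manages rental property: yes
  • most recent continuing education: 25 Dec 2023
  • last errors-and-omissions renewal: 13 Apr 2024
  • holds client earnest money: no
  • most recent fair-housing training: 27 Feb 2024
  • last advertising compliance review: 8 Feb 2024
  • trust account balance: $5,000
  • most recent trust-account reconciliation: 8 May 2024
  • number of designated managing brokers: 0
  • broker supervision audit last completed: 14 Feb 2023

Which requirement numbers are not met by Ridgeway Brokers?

3, 6, 7, 8, 9, 10, 12

1. trust-account reconciliation 41 days ago vs limit 45 → met
2. days trust account out of balance 2 ≤ 3 → met
3. transaction file checklist absent → not met
4. condition 'holds client earnest money' does not hold → requirement n/a → met
5. continuing education 176 days ago vs limit 180 → met
6. condition 'manages rental property' holds; licensed associate brokers 0 < 8 → not met
7. trust account balance $5,000 < $30,000 → not met
8. errors-and-omissions renewal 66 days ago vs limit 60 → not met
9. condition 'operates branch offices' holds; designated managing brokers 0 < 2 → not met
10. advertising compliance review 131 days ago vs limit 120 → not met
11. fair-housing training 112 days ago vs limit 120 → met
12. broker supervision audit 490 days ago vs limit 365 → not met
Not met: 3, 6, 7, 8, 9, 10, 12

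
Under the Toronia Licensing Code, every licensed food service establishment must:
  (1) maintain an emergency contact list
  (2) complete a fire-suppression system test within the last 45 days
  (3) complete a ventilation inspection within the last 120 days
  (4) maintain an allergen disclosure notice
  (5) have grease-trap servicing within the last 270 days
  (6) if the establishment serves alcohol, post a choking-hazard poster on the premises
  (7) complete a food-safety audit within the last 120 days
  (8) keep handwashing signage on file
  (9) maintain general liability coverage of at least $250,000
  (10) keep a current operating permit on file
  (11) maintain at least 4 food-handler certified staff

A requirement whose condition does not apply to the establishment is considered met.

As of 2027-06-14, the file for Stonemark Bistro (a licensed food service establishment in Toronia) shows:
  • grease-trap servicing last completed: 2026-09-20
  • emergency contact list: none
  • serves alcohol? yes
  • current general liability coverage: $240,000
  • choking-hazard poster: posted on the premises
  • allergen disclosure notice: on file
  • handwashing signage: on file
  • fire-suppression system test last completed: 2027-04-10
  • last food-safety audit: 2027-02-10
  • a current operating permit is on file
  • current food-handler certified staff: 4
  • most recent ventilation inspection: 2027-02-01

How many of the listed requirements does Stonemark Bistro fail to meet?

5

1. emergency contact list absent → not met
2. fire-suppression system test 65 days ago vs limit 45 → not met
3. ventilation inspection 133 days ago vs limit 120 → not met
4. allergen disclosure notice present → met
5. grease-trap servicing 267 days ago vs limit 270 → met
6. condition 'serves alcohol' holds; choking-hazard poster present → met
7. food-safety audit 124 days ago vs limit 120 → not met
8. handwashing signage present → met
9. general liability coverage $240,000 < $250,000 → not met
10. current operating permit present → met
11. food-handler certified staff 4 ≥ 4 → met
Not met: 5 of 11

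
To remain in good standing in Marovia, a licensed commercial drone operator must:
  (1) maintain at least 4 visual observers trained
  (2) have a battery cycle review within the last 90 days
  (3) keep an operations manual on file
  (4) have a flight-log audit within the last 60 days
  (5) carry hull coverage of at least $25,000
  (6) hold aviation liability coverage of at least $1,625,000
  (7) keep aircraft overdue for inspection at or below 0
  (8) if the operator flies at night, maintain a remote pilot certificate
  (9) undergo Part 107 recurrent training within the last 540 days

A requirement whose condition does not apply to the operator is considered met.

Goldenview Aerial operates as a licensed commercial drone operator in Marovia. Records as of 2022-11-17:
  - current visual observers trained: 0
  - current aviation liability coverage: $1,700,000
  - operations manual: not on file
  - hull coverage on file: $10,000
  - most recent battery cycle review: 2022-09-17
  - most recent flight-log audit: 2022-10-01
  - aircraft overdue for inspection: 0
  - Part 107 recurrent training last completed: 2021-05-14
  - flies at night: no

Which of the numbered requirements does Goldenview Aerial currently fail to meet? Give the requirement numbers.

1. visual observers trained 0 < 4 → not met
2. battery cycle review 61 days ago vs limit 90 → met
3. operations manual absent → not met
4. flight-log audit 47 days ago vs limit 60 → met
5. hull coverage $10,000 < $25,000 → not met
6. aviation liability coverage $1,700,000 ≥ $1,625,000 → met
7. aircraft overdue for inspection 0 ≤ 0 → met
8. condition 'flies at night' does not hold → requirement n/a → met
9. Part 107 recurrent training 552 days ago vs limit 540 → not met
Not met: 1, 3, 5, 9

1, 3, 5, 9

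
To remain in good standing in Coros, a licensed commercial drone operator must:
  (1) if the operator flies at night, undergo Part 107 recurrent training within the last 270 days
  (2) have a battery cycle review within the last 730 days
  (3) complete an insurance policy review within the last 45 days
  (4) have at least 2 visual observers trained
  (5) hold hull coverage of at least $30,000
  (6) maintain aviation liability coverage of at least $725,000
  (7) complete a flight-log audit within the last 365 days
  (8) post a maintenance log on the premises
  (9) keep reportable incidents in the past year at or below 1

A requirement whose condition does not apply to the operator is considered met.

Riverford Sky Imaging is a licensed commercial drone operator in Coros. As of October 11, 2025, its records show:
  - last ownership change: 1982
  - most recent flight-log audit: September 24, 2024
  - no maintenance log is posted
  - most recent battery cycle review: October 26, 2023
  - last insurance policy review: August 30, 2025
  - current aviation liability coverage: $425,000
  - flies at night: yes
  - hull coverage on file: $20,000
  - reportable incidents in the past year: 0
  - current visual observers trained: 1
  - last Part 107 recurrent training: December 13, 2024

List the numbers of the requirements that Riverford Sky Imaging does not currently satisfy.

1, 4, 5, 6, 7, 8

1. condition 'flies at night' holds; Part 107 recurrent training 302 days ago vs limit 270 → not met
2. battery cycle review 716 days ago vs limit 730 → met
3. insurance policy review 42 days ago vs limit 45 → met
4. visual observers trained 1 < 2 → not met
5. hull coverage $20,000 < $30,000 → not met
6. aviation liability coverage $425,000 < $725,000 → not met
7. flight-log audit 382 days ago vs limit 365 → not met
8. maintenance log absent → not met
9. reportable incidents in the past year 0 ≤ 1 → met
Not met: 1, 4, 5, 6, 7, 8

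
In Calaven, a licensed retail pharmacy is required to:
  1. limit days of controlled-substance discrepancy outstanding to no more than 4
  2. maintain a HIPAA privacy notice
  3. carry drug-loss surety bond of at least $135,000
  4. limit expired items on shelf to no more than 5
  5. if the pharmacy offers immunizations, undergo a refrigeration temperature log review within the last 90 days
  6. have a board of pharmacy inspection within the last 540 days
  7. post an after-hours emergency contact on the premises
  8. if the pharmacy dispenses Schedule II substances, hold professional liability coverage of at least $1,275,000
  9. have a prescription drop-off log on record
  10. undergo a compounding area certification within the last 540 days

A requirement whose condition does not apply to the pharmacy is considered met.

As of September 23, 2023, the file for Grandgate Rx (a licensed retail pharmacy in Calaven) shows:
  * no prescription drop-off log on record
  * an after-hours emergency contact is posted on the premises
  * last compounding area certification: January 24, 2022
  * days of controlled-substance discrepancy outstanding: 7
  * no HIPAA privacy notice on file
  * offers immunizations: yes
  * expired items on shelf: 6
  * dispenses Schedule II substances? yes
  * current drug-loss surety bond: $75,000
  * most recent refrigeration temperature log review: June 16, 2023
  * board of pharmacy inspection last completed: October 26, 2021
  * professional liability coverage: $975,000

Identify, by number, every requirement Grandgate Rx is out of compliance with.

1, 2, 3, 4, 5, 6, 8, 9, 10

1. days of controlled-substance discrepancy outstanding 7 > 4 → not met
2. HIPAA privacy notice absent → not met
3. drug-loss surety bond $75,000 < $135,000 → not met
4. expired items on shelf 6 > 5 → not met
5. condition 'offers immunizations' holds; refrigeration temperature log review 99 days ago vs limit 90 → not met
6. board of pharmacy inspection 697 days ago vs limit 540 → not met
7. after-hours emergency contact present → met
8. condition 'dispenses Schedule II substances' holds; professional liability coverage $975,000 < $1,275,000 → not met
9. prescription drop-off log absent → not met
10. compounding area certification 607 days ago vs limit 540 → not met
Not met: 1, 2, 3, 4, 5, 6, 8, 9, 10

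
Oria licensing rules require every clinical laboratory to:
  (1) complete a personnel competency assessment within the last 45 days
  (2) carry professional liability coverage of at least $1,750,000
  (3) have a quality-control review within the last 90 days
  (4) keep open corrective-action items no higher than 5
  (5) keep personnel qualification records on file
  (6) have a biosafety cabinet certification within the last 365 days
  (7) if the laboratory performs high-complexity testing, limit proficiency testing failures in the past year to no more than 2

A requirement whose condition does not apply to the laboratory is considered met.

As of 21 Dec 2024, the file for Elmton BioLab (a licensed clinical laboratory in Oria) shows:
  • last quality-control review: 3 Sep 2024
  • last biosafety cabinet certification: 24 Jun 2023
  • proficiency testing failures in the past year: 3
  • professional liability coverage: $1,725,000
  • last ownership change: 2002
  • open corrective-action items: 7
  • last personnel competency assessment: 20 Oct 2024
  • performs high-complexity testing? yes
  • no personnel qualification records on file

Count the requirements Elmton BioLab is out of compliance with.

1. personnel competency assessment 62 days ago vs limit 45 → not met
2. professional liability coverage $1,725,000 < $1,750,000 → not met
3. quality-control review 109 days ago vs limit 90 → not met
4. open corrective-action items 7 > 5 → not met
5. personnel qualification records absent → not met
6. biosafety cabinet certification 546 days ago vs limit 365 → not met
7. condition 'performs high-complexity testing' holds; proficiency testing failures in the past year 3 > 2 → not met
Not met: 7 of 7

7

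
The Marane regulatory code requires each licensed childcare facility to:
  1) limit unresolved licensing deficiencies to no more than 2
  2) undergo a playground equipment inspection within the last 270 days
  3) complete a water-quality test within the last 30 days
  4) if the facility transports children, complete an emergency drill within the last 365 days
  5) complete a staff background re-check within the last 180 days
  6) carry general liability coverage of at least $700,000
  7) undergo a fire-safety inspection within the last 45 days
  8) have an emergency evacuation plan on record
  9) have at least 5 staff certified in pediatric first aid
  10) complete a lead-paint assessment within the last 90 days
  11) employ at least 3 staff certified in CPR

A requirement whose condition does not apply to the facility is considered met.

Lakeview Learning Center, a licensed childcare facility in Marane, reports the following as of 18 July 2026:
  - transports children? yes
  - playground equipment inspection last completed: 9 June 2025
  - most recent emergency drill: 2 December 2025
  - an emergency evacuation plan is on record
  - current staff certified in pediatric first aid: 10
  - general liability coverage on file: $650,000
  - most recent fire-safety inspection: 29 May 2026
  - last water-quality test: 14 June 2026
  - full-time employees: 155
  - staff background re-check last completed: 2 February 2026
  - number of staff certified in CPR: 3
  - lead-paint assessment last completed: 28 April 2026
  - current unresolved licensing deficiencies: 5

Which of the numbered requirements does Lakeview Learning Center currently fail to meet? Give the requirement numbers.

1. unresolved licensing deficiencies 5 > 2 → not met
2. playground equipment inspection 404 days ago vs limit 270 → not met
3. water-quality test 34 days ago vs limit 30 → not met
4. condition 'transports children' holds; emergency drill 228 days ago vs limit 365 → met
5. staff background re-check 166 days ago vs limit 180 → met
6. general liability coverage $650,000 < $700,000 → not met
7. fire-safety inspection 50 days ago vs limit 45 → not met
8. emergency evacuation plan present → met
9. staff certified in pediatric first aid 10 ≥ 5 → met
10. lead-paint assessment 81 days ago vs limit 90 → met
11. staff certified in CPR 3 ≥ 3 → met
Not met: 1, 2, 3, 6, 7

1, 2, 3, 6, 7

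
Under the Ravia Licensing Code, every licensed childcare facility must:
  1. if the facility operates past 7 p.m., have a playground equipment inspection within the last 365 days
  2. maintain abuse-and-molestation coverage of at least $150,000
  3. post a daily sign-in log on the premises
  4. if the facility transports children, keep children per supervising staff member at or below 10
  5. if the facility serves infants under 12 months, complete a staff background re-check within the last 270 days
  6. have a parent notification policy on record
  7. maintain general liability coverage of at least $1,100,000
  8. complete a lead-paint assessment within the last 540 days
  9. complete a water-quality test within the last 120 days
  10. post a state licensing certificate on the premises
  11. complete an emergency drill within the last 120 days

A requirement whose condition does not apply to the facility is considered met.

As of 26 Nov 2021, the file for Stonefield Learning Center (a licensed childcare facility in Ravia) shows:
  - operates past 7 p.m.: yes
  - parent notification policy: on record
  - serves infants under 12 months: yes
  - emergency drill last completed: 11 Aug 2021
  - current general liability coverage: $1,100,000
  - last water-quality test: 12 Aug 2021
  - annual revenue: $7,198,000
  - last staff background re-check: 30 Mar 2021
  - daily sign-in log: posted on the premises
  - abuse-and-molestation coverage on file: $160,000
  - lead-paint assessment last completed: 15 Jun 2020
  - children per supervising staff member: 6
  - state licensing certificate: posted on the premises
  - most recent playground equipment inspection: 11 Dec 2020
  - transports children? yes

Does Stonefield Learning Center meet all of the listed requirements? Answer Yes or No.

1. condition 'operates past 7 p.m.' holds; playground equipment inspection 350 days ago vs limit 365 → met
2. abuse-and-molestation coverage $160,000 ≥ $150,000 → met
3. daily sign-in log present → met
4. condition 'transports children' holds; children per supervising staff member 6 ≤ 10 → met
5. condition 'serves infants under 12 months' holds; staff background re-check 241 days ago vs limit 270 → met
6. parent notification policy present → met
7. general liability coverage $1,100,000 ≥ $1,100,000 → met
8. lead-paint assessment 529 days ago vs limit 540 → met
9. water-quality test 106 days ago vs limit 120 → met
10. state licensing certificate present → met
11. emergency drill 107 days ago vs limit 120 → met
All met.

Yes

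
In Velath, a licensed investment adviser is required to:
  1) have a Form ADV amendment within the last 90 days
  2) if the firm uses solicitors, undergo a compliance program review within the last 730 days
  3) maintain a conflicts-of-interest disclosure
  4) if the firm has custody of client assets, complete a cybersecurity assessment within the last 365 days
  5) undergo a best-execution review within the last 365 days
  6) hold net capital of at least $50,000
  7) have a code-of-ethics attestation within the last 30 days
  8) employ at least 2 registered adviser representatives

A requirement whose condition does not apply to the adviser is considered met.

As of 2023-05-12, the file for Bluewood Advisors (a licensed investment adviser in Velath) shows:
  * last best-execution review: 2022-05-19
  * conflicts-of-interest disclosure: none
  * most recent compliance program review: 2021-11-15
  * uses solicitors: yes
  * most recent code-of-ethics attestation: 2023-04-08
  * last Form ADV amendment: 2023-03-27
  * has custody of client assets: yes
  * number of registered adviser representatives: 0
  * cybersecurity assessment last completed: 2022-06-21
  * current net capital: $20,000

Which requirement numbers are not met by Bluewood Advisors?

3, 6, 7, 8

1. Form ADV amendment 46 days ago vs limit 90 → met
2. condition 'uses solicitors' holds; compliance program review 543 days ago vs limit 730 → met
3. conflicts-of-interest disclosure absent → not met
4. condition 'has custody of client assets' holds; cybersecurity assessment 325 days ago vs limit 365 → met
5. best-execution review 358 days ago vs limit 365 → met
6. net capital $20,000 < $50,000 → not met
7. code-of-ethics attestation 34 days ago vs limit 30 → not met
8. registered adviser representatives 0 < 2 → not met
Not met: 3, 6, 7, 8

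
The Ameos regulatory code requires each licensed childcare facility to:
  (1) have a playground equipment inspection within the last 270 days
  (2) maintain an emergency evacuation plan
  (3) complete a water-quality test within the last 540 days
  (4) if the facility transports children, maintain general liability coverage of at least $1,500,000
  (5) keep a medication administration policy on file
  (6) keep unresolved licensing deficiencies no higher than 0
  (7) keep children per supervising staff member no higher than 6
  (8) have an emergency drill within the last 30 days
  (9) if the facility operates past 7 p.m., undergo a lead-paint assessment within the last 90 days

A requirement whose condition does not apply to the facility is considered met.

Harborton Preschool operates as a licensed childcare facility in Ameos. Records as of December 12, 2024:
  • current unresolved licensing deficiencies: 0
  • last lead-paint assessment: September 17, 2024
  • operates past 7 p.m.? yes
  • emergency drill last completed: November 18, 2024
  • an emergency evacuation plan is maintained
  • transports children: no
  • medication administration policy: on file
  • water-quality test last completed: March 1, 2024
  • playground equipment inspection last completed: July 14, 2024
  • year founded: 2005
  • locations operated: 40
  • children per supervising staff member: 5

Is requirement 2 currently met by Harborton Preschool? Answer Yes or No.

Yes

2. emergency evacuation plan present → met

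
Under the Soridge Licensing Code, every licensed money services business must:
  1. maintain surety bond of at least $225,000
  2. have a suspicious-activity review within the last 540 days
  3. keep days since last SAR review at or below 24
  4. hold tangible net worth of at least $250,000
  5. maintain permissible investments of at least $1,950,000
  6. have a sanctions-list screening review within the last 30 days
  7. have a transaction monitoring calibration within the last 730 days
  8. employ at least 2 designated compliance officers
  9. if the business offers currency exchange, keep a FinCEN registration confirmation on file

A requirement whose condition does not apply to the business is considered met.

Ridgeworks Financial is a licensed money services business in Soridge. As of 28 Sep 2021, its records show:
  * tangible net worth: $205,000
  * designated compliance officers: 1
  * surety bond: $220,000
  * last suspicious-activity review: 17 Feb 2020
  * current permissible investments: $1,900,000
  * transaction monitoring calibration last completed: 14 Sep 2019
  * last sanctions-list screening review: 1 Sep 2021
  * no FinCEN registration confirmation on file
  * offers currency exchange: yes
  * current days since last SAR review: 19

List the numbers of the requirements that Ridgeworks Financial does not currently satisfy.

1, 2, 4, 5, 7, 8, 9

1. surety bond $220,000 < $225,000 → not met
2. suspicious-activity review 589 days ago vs limit 540 → not met
3. days since last SAR review 19 ≤ 24 → met
4. tangible net worth $205,000 < $250,000 → not met
5. permissible investments $1,900,000 < $1,950,000 → not met
6. sanctions-list screening review 27 days ago vs limit 30 → met
7. transaction monitoring calibration 745 days ago vs limit 730 → not met
8. designated compliance officers 1 < 2 → not met
9. condition 'offers currency exchange' holds; FinCEN registration confirmation absent → not met
Not met: 1, 2, 4, 5, 7, 8, 9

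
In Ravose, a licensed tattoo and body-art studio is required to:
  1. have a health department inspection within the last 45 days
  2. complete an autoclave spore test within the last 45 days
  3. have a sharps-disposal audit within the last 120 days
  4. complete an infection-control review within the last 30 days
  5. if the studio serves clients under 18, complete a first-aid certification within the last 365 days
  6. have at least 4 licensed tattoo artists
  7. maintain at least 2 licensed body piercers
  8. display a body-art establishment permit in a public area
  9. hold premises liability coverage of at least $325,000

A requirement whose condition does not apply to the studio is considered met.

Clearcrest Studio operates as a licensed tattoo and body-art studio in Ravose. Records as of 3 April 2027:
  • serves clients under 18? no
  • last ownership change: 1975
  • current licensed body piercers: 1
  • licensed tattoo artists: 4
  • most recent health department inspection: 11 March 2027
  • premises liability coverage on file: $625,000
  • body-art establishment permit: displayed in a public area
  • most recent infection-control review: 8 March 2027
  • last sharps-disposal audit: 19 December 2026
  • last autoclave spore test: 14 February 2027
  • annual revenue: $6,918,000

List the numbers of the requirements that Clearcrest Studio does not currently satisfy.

1. health department inspection 23 days ago vs limit 45 → met
2. autoclave spore test 48 days ago vs limit 45 → not met
3. sharps-disposal audit 105 days ago vs limit 120 → met
4. infection-control review 26 days ago vs limit 30 → met
5. condition 'serves clients under 18' does not hold → requirement n/a → met
6. licensed tattoo artists 4 ≥ 4 → met
7. licensed body piercers 1 < 2 → not met
8. body-art establishment permit present → met
9. premises liability coverage $625,000 ≥ $325,000 → met
Not met: 2, 7

2, 7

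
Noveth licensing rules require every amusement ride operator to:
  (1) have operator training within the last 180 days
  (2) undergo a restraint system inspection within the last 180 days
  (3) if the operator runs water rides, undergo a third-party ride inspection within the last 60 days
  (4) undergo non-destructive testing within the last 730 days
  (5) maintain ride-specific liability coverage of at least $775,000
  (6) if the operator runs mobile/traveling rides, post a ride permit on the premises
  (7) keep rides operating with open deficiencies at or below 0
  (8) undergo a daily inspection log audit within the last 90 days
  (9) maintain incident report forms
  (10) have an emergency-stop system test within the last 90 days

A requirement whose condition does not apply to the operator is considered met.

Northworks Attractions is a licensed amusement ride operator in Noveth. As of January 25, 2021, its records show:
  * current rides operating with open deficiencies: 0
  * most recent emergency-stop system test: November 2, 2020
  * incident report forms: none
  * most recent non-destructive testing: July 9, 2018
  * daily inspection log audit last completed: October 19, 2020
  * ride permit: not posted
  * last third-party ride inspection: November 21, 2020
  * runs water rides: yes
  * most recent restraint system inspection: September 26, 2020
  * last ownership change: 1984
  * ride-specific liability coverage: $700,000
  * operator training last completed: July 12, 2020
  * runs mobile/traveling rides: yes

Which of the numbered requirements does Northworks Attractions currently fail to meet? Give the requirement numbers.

1. operator training 197 days ago vs limit 180 → not met
2. restraint system inspection 121 days ago vs limit 180 → met
3. condition 'runs water rides' holds; third-party ride inspection 65 days ago vs limit 60 → not met
4. non-destructive testing 931 days ago vs limit 730 → not met
5. ride-specific liability coverage $700,000 < $775,000 → not met
6. condition 'runs mobile/traveling rides' holds; ride permit absent → not met
7. rides operating with open deficiencies 0 ≤ 0 → met
8. daily inspection log audit 98 days ago vs limit 90 → not met
9. incident report forms absent → not met
10. emergency-stop system test 84 days ago vs limit 90 → met
Not met: 1, 3, 4, 5, 6, 8, 9

1, 3, 4, 5, 6, 8, 9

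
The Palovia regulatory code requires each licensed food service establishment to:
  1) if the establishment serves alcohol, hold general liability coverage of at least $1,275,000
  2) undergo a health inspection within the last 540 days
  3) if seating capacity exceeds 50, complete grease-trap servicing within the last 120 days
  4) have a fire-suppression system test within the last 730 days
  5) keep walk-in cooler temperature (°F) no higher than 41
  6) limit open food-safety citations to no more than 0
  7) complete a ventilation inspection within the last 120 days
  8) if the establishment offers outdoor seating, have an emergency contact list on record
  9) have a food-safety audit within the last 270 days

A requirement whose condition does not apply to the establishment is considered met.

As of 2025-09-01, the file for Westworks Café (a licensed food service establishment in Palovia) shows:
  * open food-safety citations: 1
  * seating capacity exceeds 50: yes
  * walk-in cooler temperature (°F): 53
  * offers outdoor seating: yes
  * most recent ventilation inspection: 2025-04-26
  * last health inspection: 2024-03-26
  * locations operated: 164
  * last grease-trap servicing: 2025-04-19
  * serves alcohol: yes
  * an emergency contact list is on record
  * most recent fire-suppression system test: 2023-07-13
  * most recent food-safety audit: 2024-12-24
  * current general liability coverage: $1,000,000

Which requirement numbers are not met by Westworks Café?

1. condition 'serves alcohol' holds; general liability coverage $1,000,000 < $1,275,000 → not met
2. health inspection 524 days ago vs limit 540 → met
3. condition 'seating capacity exceeds 50' holds; grease-trap servicing 135 days ago vs limit 120 → not met
4. fire-suppression system test 781 days ago vs limit 730 → not met
5. walk-in cooler temperature (°F) 53 > 41 → not met
6. open food-safety citations 1 > 0 → not met
7. ventilation inspection 128 days ago vs limit 120 → not met
8. condition 'offers outdoor seating' holds; emergency contact list present → met
9. food-safety audit 251 days ago vs limit 270 → met
Not met: 1, 3, 4, 5, 6, 7

1, 3, 4, 5, 6, 7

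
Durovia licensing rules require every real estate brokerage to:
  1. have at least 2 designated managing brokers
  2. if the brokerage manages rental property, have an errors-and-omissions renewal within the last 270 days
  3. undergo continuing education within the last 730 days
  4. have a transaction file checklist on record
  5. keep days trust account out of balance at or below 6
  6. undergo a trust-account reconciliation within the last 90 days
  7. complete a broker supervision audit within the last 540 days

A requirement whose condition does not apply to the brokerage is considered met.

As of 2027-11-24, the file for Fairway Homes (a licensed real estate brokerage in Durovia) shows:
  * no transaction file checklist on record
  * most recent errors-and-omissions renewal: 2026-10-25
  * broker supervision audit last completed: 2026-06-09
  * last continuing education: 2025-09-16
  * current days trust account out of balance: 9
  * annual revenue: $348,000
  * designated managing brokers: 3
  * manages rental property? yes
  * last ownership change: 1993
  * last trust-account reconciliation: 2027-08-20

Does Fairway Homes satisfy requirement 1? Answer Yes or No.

1. designated managing brokers 3 ≥ 2 → met

Yes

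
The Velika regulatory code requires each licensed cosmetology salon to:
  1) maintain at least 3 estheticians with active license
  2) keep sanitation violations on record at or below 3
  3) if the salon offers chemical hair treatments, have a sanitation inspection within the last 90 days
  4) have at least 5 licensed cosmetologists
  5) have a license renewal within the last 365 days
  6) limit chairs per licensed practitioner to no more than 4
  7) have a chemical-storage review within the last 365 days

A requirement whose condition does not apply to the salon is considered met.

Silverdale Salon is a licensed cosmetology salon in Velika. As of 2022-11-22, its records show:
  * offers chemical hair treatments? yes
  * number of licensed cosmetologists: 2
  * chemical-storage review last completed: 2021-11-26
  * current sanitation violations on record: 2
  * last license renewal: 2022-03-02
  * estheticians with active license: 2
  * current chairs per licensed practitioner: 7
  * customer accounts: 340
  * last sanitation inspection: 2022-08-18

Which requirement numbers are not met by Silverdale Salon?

1. estheticians with active license 2 < 3 → not met
2. sanitation violations on record 2 ≤ 3 → met
3. condition 'offers chemical hair treatments' holds; sanitation inspection 96 days ago vs limit 90 → not met
4. licensed cosmetologists 2 < 5 → not met
5. license renewal 265 days ago vs limit 365 → met
6. chairs per licensed practitioner 7 > 4 → not met
7. chemical-storage review 361 days ago vs limit 365 → met
Not met: 1, 3, 4, 6

1, 3, 4, 6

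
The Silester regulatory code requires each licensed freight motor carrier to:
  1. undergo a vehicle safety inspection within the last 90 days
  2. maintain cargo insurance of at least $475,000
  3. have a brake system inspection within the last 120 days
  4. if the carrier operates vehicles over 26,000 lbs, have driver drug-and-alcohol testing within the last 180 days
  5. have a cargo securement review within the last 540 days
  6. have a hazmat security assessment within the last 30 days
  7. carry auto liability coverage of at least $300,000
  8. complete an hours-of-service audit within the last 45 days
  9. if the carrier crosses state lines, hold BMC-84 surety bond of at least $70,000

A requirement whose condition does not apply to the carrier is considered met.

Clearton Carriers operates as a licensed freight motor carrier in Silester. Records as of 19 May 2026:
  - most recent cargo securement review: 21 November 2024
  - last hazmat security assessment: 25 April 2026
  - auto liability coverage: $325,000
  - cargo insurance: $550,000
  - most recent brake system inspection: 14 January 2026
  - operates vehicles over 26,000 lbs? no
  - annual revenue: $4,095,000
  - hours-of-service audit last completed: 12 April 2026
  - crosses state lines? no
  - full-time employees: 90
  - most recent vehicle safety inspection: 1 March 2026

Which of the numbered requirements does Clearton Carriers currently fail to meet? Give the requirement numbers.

3, 5

1. vehicle safety inspection 79 days ago vs limit 90 → met
2. cargo insurance $550,000 ≥ $475,000 → met
3. brake system inspection 125 days ago vs limit 120 → not met
4. condition 'operates vehicles over 26,000 lbs' does not hold → requirement n/a → met
5. cargo securement review 544 days ago vs limit 540 → not met
6. hazmat security assessment 24 days ago vs limit 30 → met
7. auto liability coverage $325,000 ≥ $300,000 → met
8. hours-of-service audit 37 days ago vs limit 45 → met
9. condition 'crosses state lines' does not hold → requirement n/a → met
Not met: 3, 5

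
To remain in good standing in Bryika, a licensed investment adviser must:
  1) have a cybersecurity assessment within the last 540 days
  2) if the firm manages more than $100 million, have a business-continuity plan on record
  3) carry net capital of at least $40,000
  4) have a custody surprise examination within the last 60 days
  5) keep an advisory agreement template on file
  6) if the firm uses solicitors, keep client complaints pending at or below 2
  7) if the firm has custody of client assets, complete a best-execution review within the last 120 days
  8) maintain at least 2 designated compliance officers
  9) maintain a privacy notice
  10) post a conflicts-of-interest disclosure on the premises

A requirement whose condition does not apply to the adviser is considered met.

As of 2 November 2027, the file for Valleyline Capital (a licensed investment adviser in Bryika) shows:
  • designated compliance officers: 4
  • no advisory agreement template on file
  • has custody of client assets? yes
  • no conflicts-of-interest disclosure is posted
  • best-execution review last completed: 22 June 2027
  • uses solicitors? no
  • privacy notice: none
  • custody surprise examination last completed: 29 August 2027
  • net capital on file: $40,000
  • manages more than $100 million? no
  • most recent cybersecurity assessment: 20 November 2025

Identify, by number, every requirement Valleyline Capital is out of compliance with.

1. cybersecurity assessment 712 days ago vs limit 540 → not met
2. condition 'manages more than $100 million' does not hold → requirement n/a → met
3. net capital $40,000 ≥ $40,000 → met
4. custody surprise examination 65 days ago vs limit 60 → not met
5. advisory agreement template absent → not met
6. condition 'uses solicitors' does not hold → requirement n/a → met
7. condition 'has custody of client assets' holds; best-execution review 133 days ago vs limit 120 → not met
8. designated compliance officers 4 ≥ 2 → met
9. privacy notice absent → not met
10. conflicts-of-interest disclosure absent → not met
Not met: 1, 4, 5, 7, 9, 10

1, 4, 5, 7, 9, 10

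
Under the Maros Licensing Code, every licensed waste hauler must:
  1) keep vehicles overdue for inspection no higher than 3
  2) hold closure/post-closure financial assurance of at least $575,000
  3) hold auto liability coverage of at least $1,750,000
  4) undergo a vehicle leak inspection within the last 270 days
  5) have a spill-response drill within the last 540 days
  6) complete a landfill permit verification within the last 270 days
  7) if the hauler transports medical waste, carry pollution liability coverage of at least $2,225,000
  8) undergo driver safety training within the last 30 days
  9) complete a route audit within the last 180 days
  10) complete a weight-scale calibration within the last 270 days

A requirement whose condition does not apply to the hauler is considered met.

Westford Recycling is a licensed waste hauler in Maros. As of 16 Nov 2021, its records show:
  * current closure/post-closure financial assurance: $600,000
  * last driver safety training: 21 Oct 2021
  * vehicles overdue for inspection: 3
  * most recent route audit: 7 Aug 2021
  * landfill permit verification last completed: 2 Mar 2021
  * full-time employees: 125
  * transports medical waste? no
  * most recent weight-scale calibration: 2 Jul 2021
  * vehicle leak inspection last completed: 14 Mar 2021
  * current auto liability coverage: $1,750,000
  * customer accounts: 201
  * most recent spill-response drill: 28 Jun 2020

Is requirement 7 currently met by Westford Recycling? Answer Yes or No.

7. condition 'transports medical waste' does not hold → requirement n/a → met

Yes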